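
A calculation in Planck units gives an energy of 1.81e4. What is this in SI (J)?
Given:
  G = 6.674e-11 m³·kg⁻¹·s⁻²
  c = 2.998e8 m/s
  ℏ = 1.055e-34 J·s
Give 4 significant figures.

3.542e13 J

One Planck energy: E_P = √(ℏc⁵/G) = 1.957e9 J.
1.81e4 × 1.957e9 J = 3.542e13 J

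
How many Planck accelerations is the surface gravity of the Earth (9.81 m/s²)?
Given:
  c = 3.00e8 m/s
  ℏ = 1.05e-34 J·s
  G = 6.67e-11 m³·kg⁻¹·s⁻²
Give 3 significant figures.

Planck acceleration: a_P = √(c⁷/(ℏG)) = 5.59e51 m/s².
9.81 / 5.59e51 = 1.76e-51

1.76e-51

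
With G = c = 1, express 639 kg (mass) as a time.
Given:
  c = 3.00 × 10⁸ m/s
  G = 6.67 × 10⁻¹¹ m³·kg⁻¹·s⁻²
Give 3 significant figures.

1.58 × 10⁻³³ s

Mass → time via G/c³.
639 kg × (G/c³) = 1.58 × 10⁻³³ s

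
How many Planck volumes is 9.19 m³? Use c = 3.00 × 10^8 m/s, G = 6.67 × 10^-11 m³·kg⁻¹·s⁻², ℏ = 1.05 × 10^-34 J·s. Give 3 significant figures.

2.20 × 10^105

Planck volume: V_P = (ℏG/c³)^(3/2) = 4.18 × 10^-105 m³.
9.19 / 4.18 × 10^-105 = 2.20 × 10^105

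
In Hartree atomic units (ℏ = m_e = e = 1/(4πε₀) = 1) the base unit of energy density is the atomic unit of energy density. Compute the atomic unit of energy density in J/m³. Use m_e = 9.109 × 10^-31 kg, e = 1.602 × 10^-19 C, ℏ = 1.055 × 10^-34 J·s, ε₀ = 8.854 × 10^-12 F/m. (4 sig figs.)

2.929 × 10^13 J/m³

u_au = E_h/a₀³ = m_e⁴e¹⁰/((4πε₀)⁵ℏ⁸)
E_h = 4.354 × 10^-18 J
a₀ = 5.297 × 10^-11 m
E_h/a₀³ = 2.929 × 10^13 J/m³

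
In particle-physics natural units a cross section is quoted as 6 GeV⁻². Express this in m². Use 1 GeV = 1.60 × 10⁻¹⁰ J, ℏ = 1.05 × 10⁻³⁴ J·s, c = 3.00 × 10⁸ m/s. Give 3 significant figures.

Area is [L]² = [E]⁻²·(ℏc)²; restore (ℏc)².
1 GeV⁻² → (ℏc)² × (1 GeV in J)⁻² = 3.88 × 10⁻³² m².
Result: 6 × 3.88 × 10⁻³² = 2.33 × 10⁻³¹ m².

2.33 × 10⁻³¹ m²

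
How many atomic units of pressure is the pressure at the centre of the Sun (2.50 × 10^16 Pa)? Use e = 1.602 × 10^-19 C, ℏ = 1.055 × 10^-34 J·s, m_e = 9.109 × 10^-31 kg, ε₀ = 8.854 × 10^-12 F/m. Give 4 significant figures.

atomic unit of pressure: P_au = E_h/a₀³ = m_e⁴e¹⁰/((4πε₀)⁵ℏ⁸) = 2.929 × 10^13 Pa.
2.50 × 10^16 / 2.929 × 10^13 = 853.5

853.5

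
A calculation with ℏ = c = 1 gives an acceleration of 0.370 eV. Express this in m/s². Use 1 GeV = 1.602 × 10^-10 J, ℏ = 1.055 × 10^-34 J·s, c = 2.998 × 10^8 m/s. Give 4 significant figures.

1.684 × 10^23 m/s²

Acceleration is [L]/[T]² = c·[E]/ℏ.
1 GeV → c/ℏ × (1 GeV in J) = 4.552 × 10^32 m/s².
Convert the energy scale: 0.370 eV = 3.70 × 10^-10 GeV.
Result: 3.70 × 10^-10 × 4.552 × 10^32 = 1.684 × 10^23 m/s².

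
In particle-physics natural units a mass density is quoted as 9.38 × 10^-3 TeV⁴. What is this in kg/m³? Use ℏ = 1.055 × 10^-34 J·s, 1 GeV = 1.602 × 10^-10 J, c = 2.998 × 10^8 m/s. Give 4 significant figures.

2.172 × 10^30 kg/m³

Mass density is [E]/(c²[L]³) = [E]⁴/(ℏ³c⁵).
1 GeV⁴ → 1/(ℏ³c⁵) × (1 GeV in J)⁴ = 2.316 × 10^20 kg/m³.
Convert the energy scale: 9.38 × 10^-3 TeV⁴ = 9.38 × 10^9 GeV⁴.
Result: 9.38 × 10^9 × 2.316 × 10^20 = 2.172 × 10^30 kg/m³.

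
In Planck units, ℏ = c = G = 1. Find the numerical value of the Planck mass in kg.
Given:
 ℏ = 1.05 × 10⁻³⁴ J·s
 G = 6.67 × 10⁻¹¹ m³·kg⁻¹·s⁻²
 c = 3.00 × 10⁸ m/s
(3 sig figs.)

2.17 × 10⁻⁸ kg

The unique combination of the constants set to 1 with dimensions of mass is m_P = √(ℏc/G).
  = √(4.72 × 10⁻¹⁶)
  = 2.17 × 10⁻⁸ kg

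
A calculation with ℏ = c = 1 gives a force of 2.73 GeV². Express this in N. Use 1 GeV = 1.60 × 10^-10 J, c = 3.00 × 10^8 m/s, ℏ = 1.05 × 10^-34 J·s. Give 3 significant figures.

Force is [E]/[L] = [E]²/(ℏc); restore (ℏc)⁻¹.
1 GeV² → 1/(ℏc) × (1 GeV in J)² = 8.13 × 10^5 N.
Result: 2.73 × 8.13 × 10^5 = 2.22 × 10^6 N.

2.22 × 10^6 N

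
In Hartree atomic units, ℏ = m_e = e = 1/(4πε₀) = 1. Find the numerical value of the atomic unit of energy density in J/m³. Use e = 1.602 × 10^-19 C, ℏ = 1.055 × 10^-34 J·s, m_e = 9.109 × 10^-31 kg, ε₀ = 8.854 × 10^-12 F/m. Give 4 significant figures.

2.929 × 10^13 J/m³

The unique combination of the constants set to 1 with dimensions of energy density is u_au = E_h/a₀³ = m_e⁴e¹⁰/((4πε₀)⁵ℏ⁸).
E_h = 4.354 × 10^-18 J
a₀ = 5.297 × 10^-11 m
E_h/a₀³ = 2.929 × 10^13 J/m³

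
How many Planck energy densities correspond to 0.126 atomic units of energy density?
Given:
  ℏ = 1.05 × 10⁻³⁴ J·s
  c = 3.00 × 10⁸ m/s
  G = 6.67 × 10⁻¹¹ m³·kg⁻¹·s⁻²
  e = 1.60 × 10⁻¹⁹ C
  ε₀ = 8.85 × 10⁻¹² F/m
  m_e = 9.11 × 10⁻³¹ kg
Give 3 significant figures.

atomic unit of energy density: u_au = E_h/a₀³ = m_e⁴e¹⁰/((4πε₀)⁵ℏ⁸) = 3.01 × 10¹³ J/m³
Planck energy density: u_P = c⁷/(ℏG²) = 4.68 × 10¹¹³ J/m³
0.126 × 3.01 × 10¹³ / 4.68 × 10¹¹³ = 8.11 × 10⁻¹⁰²

8.11 × 10⁻¹⁰²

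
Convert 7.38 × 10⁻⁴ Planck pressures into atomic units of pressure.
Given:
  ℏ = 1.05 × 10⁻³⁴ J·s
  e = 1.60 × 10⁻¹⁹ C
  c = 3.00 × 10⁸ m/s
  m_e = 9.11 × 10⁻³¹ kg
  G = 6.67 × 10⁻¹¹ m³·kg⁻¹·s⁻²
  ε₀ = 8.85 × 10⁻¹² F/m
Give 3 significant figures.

1.15 × 10⁹⁷

Planck pressure: p_P = c⁷/(ℏG²) = 4.68 × 10¹¹³ Pa
atomic unit of pressure: P_au = E_h/a₀³ = m_e⁴e¹⁰/((4πε₀)⁵ℏ⁸) = 3.01 × 10¹³ Pa
7.38 × 10⁻⁴ × 4.68 × 10¹¹³ / 3.01 × 10¹³ = 1.15 × 10⁹⁷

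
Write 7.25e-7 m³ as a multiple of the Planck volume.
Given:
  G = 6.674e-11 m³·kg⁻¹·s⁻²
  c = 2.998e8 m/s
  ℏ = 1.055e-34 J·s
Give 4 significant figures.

1.716e98

Planck volume: V_P = (ℏG/c³)^(3/2) = 4.224e-105 m³.
7.25e-7 / 4.224e-105 = 1.716e98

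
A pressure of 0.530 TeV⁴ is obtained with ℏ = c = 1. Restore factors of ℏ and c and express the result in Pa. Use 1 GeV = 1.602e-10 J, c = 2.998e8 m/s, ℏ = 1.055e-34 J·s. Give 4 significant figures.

1.103e49 Pa

Pressure is [E]/[L]³ = [E]⁴/(ℏc)³.
1 GeV⁴ → 1/(ℏc)³ × (1 GeV in J)⁴ = 2.082e37 Pa.
Convert the energy scale: 0.530 TeV⁴ = 5.30e11 GeV⁴.
Result: 5.30e11 × 2.082e37 = 1.103e49 Pa.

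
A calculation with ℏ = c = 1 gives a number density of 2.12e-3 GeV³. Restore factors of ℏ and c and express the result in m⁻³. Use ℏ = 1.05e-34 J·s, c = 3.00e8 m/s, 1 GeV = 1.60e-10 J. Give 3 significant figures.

2.78e44 m⁻³

Number density is [L]⁻³ = [E]³/(ℏc)³.
1 GeV³ → 1/(ℏc)³ × (1 GeV in J)³ = 1.31e47 m⁻³.
Result: 2.12e-3 × 1.31e47 = 2.78e44 m⁻³.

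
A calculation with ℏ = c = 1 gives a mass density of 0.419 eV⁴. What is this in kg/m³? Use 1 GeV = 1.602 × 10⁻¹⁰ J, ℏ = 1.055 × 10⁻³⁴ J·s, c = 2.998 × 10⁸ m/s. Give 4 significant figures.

Mass density is [E]/(c²[L]³) = [E]⁴/(ℏ³c⁵).
1 GeV⁴ → 1/(ℏ³c⁵) × (1 GeV in J)⁴ = 2.316 × 10²⁰ kg/m³.
Convert the energy scale: 0.419 eV⁴ = 4.19 × 10⁻³⁷ GeV⁴.
Result: 4.19 × 10⁻³⁷ × 2.316 × 10²⁰ = 9.704 × 10⁻¹⁷ kg/m³.

9.704 × 10⁻¹⁷ kg/m³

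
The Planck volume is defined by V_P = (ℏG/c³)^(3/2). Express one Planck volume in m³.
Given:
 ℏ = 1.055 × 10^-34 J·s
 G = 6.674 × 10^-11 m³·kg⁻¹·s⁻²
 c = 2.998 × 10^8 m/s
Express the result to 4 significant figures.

4.224 × 10^-105 m³

V_P = (ℏG/c³)^(3/2)
  = √(1.784 × 10^-209)
  = 4.224 × 10^-105 m³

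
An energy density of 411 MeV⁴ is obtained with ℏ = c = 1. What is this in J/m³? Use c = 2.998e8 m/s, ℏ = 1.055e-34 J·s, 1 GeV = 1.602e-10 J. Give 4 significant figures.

8.555e27 J/m³

[E]/[L]³ = [E]⁴/(ℏc)³; restore (ℏc)⁻³.
1 GeV⁴ → 1/(ℏc)³ × (1 GeV in J)⁴ = 2.082e37 J/m³.
Convert the energy scale: 411 MeV⁴ = 4.11e-10 GeV⁴.
Result: 4.11e-10 × 2.082e37 = 8.555e27 J/m³.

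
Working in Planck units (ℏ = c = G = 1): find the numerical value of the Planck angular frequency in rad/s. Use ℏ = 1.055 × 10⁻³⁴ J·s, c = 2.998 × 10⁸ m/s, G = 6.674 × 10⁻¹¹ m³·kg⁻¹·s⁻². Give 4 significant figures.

1.855 × 10⁴³ rad/s

Dimensional analysis gives ω_P = √(c⁵/(ℏG)).
  = √(3.440 × 10⁸⁶)
  = 1.855 × 10⁴³ rad/s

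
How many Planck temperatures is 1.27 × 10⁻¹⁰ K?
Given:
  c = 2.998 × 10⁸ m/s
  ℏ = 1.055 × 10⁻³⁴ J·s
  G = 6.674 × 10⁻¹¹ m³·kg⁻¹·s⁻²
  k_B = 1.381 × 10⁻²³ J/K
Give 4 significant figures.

Planck temperature: T_P = √(ℏc⁵/G) / k_B = 1.417 × 10³² K.
1.27 × 10⁻¹⁰ / 1.417 × 10³² = 8.964 × 10⁻⁴³

8.964 × 10⁻⁴³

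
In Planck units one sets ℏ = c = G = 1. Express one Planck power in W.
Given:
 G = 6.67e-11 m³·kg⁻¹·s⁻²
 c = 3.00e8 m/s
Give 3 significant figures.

3.64e52 W

P_P = c⁵/G
  = 2.43e42 / 6.67e-11
  = 3.64e52 W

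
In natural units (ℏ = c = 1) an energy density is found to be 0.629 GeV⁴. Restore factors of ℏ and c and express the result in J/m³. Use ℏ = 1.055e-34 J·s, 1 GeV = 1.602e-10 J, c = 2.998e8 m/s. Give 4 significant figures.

[E]/[L]³ = [E]⁴/(ℏc)³; restore (ℏc)⁻³.
1 GeV⁴ → 1/(ℏc)³ × (1 GeV in J)⁴ = 2.082e37 J/m³.
Result: 0.629 × 2.082e37 = 1.309e37 J/m³.

1.309e37 J/m³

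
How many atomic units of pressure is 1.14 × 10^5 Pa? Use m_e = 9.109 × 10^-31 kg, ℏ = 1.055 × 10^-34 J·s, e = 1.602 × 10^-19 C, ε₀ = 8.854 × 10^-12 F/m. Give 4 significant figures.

atomic unit of pressure: P_au = E_h/a₀³ = m_e⁴e¹⁰/((4πε₀)⁵ℏ⁸) = 2.929 × 10^13 Pa.
1.14 × 10^5 / 2.929 × 10^13 = 3.892 × 10^-9

3.892 × 10^-9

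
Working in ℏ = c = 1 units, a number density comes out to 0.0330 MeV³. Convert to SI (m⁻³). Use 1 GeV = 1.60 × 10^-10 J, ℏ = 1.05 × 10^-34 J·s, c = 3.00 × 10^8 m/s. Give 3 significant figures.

Number density is [L]⁻³ = [E]³/(ℏc)³.
1 GeV³ → 1/(ℏc)³ × (1 GeV in J)³ = 1.31 × 10^47 m⁻³.
Convert the energy scale: 0.0330 MeV³ = 3.30 × 10^-11 GeV³.
Result: 3.30 × 10^-11 × 1.31 × 10^47 = 4.32 × 10^36 m⁻³.

4.32 × 10^36 m⁻³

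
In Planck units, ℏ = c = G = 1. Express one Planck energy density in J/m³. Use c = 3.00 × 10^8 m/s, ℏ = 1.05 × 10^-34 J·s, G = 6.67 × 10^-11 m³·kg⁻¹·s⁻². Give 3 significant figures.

4.68 × 10^113 J/m³

From ℏ = c = G = 1 the energy density scale is u_P = c⁷/(ℏG²).
  = 2.19 × 10^59 / 4.67 × 10^-55
  = 4.68 × 10^113 J/m³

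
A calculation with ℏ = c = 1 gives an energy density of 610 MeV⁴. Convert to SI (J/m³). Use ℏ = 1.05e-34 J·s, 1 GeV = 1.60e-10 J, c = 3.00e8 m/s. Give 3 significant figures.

[E]/[L]³ = [E]⁴/(ℏc)³; restore (ℏc)⁻³.
1 GeV⁴ → 1/(ℏc)³ × (1 GeV in J)⁴ = 2.10e37 J/m³.
Convert the energy scale: 610 MeV⁴ = 6.10e-10 GeV⁴.
Result: 6.10e-10 × 2.10e37 = 1.28e28 J/m³.

1.28e28 J/m³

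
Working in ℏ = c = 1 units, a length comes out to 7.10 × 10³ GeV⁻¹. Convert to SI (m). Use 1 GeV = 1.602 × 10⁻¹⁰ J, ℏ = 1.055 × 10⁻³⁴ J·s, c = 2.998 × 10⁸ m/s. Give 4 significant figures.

1.402 × 10⁻¹² m

A length is [E]⁻¹ in ℏ=c=1; restore one factor of ℏc.
1 GeV⁻¹ → ℏc × (1 GeV in J)⁻¹ = 1.974 × 10⁻¹⁶ m.
Result: 7.10 × 10³ × 1.974 × 10⁻¹⁶ = 1.402 × 10⁻¹² m.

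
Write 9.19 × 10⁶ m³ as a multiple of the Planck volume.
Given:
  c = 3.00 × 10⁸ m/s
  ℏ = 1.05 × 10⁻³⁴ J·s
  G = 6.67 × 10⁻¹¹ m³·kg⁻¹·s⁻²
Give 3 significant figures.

Planck volume: V_P = (ℏG/c³)^(3/2) = 4.18 × 10⁻¹⁰⁵ m³.
9.19 × 10⁶ / 4.18 × 10⁻¹⁰⁵ = 2.20 × 10¹¹¹

2.20 × 10¹¹¹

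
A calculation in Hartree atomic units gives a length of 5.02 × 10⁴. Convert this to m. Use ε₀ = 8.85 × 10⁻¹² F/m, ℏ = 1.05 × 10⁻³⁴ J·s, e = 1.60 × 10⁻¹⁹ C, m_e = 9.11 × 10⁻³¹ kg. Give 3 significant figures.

2.64 × 10⁻⁶ m

One Bohr radius: a₀ = 4πε₀ℏ²/(m_e e²) = 5.26 × 10⁻¹¹ m.
5.02 × 10⁴ × 5.26 × 10⁻¹¹ m = 2.64 × 10⁻⁶ m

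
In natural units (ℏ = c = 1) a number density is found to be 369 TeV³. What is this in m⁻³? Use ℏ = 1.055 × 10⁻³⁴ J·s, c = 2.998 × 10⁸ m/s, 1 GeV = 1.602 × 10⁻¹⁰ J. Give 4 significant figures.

Number density is [L]⁻³ = [E]³/(ℏc)³.
1 GeV³ → 1/(ℏc)³ × (1 GeV in J)³ = 1.299 × 10⁴⁷ m⁻³.
Convert the energy scale: 369 TeV³ = 3.69 × 10¹¹ GeV³.
Result: 3.69 × 10¹¹ × 1.299 × 10⁴⁷ = 4.795 × 10⁵⁸ m⁻³.

4.795 × 10⁵⁸ m⁻³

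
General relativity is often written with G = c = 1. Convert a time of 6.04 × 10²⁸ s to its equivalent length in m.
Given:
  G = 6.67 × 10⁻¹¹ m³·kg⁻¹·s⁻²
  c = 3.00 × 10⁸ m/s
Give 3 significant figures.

Time → length via c.
6.04 × 10²⁸ s × (c) = 1.81 × 10³⁷ m

1.81 × 10³⁷ m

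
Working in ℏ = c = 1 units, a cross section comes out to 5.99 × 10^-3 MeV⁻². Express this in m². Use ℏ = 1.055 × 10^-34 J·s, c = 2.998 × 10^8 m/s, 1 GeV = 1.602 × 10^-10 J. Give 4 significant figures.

2.335 × 10^-28 m²

Area is [L]² = [E]⁻²·(ℏc)²; restore (ℏc)².
1 GeV⁻² → (ℏc)² × (1 GeV in J)⁻² = 3.898 × 10^-32 m².
Convert the energy scale: 5.99 × 10^-3 MeV⁻² = 5.99 × 10^3 GeV⁻².
Result: 5.99 × 10^3 × 3.898 × 10^-32 = 2.335 × 10^-28 m².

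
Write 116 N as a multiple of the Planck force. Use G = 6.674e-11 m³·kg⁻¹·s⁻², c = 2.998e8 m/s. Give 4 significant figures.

Planck force: F_P = c⁴/G = 1.210e44 N.
116 / 1.210e44 = 9.583e-43

9.583e-43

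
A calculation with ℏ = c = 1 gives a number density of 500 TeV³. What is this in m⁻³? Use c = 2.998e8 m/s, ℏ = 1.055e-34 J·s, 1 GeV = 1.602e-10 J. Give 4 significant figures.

Number density is [L]⁻³ = [E]³/(ℏc)³.
1 GeV³ → 1/(ℏc)³ × (1 GeV in J)³ = 1.299e47 m⁻³.
Convert the energy scale: 500 TeV³ = 5.00e11 GeV³.
Result: 5.00e11 × 1.299e47 = 6.497e58 m⁻³.

6.497e58 m⁻³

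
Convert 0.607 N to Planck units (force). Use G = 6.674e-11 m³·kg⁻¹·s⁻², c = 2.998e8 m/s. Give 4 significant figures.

Planck force: F_P = c⁴/G = 1.210e44 N.
0.607 / 1.210e44 = 5.015e-45

5.015e-45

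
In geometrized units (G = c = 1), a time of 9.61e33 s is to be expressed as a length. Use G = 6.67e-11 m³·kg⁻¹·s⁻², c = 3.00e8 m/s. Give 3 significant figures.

Time → length via c.
9.61e33 s × (c) = 2.88e42 m

2.88e42 m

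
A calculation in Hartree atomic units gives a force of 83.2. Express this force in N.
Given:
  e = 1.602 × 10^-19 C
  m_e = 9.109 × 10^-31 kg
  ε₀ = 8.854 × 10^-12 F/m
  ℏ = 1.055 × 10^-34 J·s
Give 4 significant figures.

6.839 × 10^-6 N

One atomic unit of force: F_au = E_h/a₀ = m_e²e⁶/((4πε₀)³ℏ⁴) = 8.220 × 10^-8 N.
83.2 × 8.220 × 10^-8 N = 6.839 × 10^-6 N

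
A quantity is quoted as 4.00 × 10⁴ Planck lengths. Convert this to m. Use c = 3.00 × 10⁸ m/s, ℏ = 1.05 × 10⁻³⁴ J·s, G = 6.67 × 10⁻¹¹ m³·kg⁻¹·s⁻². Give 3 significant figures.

One Planck length: ℓ_P = √(ℏG/c³) = 1.61 × 10⁻³⁵ m.
4.00 × 10⁴ × 1.61 × 10⁻³⁵ m = 6.44 × 10⁻³¹ m

6.44 × 10⁻³¹ m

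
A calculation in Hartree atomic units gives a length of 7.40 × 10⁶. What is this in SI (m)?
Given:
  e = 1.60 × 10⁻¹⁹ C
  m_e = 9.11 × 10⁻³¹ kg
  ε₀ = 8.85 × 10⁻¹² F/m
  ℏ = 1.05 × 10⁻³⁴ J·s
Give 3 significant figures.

3.89 × 10⁻⁴ m

One Bohr radius: a₀ = 4πε₀ℏ²/(m_e e²) = 5.26 × 10⁻¹¹ m.
7.40 × 10⁶ × 5.26 × 10⁻¹¹ m = 3.89 × 10⁻⁴ m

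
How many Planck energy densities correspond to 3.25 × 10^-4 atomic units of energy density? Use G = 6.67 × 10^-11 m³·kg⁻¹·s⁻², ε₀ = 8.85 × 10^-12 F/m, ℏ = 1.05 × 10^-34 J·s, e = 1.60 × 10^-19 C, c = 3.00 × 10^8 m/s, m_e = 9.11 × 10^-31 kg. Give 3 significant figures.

atomic unit of energy density: u_au = E_h/a₀³ = m_e⁴e¹⁰/((4πε₀)⁵ℏ⁸) = 3.01 × 10^13 J/m³
Planck energy density: u_P = c⁷/(ℏG²) = 4.68 × 10^113 J/m³
3.25 × 10^-4 × 3.01 × 10^13 / 4.68 × 10^113 = 2.09 × 10^-104

2.09 × 10^-104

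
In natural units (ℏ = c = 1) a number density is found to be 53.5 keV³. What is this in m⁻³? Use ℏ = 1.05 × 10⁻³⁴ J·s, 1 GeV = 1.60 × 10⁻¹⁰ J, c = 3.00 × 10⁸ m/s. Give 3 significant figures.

Number density is [L]⁻³ = [E]³/(ℏc)³.
1 GeV³ → 1/(ℏc)³ × (1 GeV in J)³ = 1.31 × 10⁴⁷ m⁻³.
Convert the energy scale: 53.5 keV³ = 5.35 × 10⁻¹⁷ GeV³.
Result: 5.35 × 10⁻¹⁷ × 1.31 × 10⁴⁷ = 7.01 × 10³⁰ m⁻³.

7.01 × 10³⁰ m⁻³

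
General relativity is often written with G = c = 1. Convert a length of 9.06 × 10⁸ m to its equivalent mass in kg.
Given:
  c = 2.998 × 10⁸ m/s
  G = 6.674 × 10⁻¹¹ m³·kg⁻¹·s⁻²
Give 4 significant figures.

Length → mass via c²/G.
9.06 × 10⁸ m × (c²/G) = 1.220 × 10³⁶ kg

1.220 × 10³⁶ kg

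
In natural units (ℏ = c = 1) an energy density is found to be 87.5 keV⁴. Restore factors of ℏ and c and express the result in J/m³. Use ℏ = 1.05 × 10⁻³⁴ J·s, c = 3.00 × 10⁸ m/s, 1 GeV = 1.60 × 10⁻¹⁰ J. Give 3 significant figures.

1.83 × 10¹⁵ J/m³

[E]/[L]³ = [E]⁴/(ℏc)³; restore (ℏc)⁻³.
1 GeV⁴ → 1/(ℏc)³ × (1 GeV in J)⁴ = 2.10 × 10³⁷ J/m³.
Convert the energy scale: 87.5 keV⁴ = 8.75 × 10⁻²³ GeV⁴.
Result: 8.75 × 10⁻²³ × 2.10 × 10³⁷ = 1.83 × 10¹⁵ J/m³.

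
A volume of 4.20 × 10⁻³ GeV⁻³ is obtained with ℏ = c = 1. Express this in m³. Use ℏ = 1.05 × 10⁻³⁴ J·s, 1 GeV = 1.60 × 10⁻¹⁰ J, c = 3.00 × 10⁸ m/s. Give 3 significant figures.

Volume is [L]³ = [E]⁻³·(ℏc)³.
1 GeV⁻³ → (ℏc)³ × (1 GeV in J)⁻³ = 7.63 × 10⁻⁴⁸ m³.
Result: 4.20 × 10⁻³ × 7.63 × 10⁻⁴⁸ = 3.20 × 10⁻⁵⁰ m³.

3.20 × 10⁻⁵⁰ m³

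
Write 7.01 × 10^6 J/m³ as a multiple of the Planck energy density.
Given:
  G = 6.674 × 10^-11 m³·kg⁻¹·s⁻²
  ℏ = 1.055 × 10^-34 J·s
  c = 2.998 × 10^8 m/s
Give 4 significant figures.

1.513 × 10^-107

Planck energy density: u_P = c⁷/(ℏG²) = 4.632 × 10^113 J/m³.
7.01 × 10^6 / 4.632 × 10^113 = 1.513 × 10^-107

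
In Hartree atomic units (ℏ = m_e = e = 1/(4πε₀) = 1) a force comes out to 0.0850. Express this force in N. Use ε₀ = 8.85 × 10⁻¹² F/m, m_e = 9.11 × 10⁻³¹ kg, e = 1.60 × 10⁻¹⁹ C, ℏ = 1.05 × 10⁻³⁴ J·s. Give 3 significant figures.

7.08 × 10⁻⁹ N

One atomic unit of force: F_au = E_h/a₀ = m_e²e⁶/((4πε₀)³ℏ⁴) = 8.33 × 10⁻⁸ N.
0.0850 × 8.33 × 10⁻⁸ N = 7.08 × 10⁻⁹ N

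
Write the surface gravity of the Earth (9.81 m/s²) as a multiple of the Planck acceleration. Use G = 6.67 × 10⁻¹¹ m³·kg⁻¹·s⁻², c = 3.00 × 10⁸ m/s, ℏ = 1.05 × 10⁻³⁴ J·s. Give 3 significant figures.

1.76 × 10⁻⁵¹

Planck acceleration: a_P = √(c⁷/(ℏG)) = 5.59 × 10⁵¹ m/s².
9.81 / 5.59 × 10⁵¹ = 1.76 × 10⁻⁵¹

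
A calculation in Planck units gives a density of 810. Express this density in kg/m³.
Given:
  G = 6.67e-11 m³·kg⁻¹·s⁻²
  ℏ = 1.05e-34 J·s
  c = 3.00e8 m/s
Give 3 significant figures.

4.21e99 kg/m³

One Planck density: ρ_P = c⁵/(ℏG²) = 5.20e96 kg/m³.
810 × 5.20e96 kg/m³ = 4.21e99 kg/m³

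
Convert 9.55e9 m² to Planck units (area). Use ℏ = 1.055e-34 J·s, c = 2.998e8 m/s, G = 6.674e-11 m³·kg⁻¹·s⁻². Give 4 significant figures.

3.655e79

Planck area: A_P = ℏG/c³ = 2.613e-70 m².
9.55e9 / 2.613e-70 = 3.655e79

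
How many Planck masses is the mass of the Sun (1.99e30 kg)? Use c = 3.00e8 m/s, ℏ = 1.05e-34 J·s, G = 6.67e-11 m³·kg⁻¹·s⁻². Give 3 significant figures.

Planck mass: m_P = √(ℏc/G) = 2.17e-8 kg.
1.99e30 / 2.17e-8 = 9.16e37

9.16e37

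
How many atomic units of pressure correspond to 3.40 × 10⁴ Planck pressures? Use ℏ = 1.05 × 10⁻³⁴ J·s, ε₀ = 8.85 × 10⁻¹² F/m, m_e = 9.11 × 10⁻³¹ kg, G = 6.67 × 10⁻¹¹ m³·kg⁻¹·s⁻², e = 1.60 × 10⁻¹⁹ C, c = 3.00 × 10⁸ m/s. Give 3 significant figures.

Planck pressure: p_P = c⁷/(ℏG²) = 4.68 × 10¹¹³ Pa
atomic unit of pressure: P_au = E_h/a₀³ = m_e⁴e¹⁰/((4πε₀)⁵ℏ⁸) = 3.01 × 10¹³ Pa
3.40 × 10⁴ × 4.68 × 10¹¹³ / 3.01 × 10¹³ = 5.28 × 10¹⁰⁴

5.28 × 10¹⁰⁴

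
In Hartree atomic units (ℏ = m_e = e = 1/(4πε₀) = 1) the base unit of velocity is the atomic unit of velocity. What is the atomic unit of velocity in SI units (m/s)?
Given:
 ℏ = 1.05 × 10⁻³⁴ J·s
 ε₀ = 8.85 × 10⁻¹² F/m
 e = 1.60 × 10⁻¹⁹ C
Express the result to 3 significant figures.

2.19 × 10⁶ m/s

v_au = e²/(4πε₀ℏ)
  = 2.56 × 10⁻³⁸ / 1.17 × 10⁻⁴⁴
  = 2.19 × 10⁶ m/s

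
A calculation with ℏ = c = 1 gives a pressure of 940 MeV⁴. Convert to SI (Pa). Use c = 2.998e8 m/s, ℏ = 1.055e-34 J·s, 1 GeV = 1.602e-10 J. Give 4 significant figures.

1.957e28 Pa

Pressure is [E]/[L]³ = [E]⁴/(ℏc)³.
1 GeV⁴ → 1/(ℏc)³ × (1 GeV in J)⁴ = 2.082e37 Pa.
Convert the energy scale: 940 MeV⁴ = 9.40e-10 GeV⁴.
Result: 9.40e-10 × 2.082e37 = 1.957e28 Pa.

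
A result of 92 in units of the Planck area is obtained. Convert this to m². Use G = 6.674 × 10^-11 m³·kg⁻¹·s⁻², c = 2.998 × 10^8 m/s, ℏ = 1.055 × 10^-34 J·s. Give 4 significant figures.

2.404 × 10^-68 m²

One Planck area: A_P = ℏG/c³ = 2.613 × 10^-70 m².
92 × 2.613 × 10^-70 m² = 2.404 × 10^-68 m²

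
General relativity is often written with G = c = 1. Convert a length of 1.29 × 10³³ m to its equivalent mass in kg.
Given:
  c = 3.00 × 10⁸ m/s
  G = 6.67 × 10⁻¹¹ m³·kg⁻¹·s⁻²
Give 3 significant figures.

1.74 × 10⁶⁰ kg

Length → mass via c²/G.
1.29 × 10³³ m × (c²/G) = 1.74 × 10⁶⁰ kg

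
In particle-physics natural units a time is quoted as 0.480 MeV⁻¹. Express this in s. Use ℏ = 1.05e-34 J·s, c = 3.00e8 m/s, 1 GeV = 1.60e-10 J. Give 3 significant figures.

3.15e-22 s

A time is [E]⁻¹ in ℏ=c=1; restore one factor of ℏ.
1 GeV⁻¹ → ℏ × (1 GeV in J)⁻¹ = 6.56e-25 s.
Convert the energy scale: 0.480 MeV⁻¹ = 480 GeV⁻¹.
Result: 480 × 6.56e-25 = 3.15e-22 s.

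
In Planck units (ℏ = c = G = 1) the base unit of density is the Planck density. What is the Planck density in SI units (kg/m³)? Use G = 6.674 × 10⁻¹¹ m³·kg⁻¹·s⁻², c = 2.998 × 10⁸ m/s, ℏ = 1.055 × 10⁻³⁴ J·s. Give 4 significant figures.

ρ_P = c⁵/(ℏG²)
  = 2.422 × 10⁴² / 4.699 × 10⁻⁵⁵
  = 5.154 × 10⁹⁶ kg/m³

5.154 × 10⁹⁶ kg/m³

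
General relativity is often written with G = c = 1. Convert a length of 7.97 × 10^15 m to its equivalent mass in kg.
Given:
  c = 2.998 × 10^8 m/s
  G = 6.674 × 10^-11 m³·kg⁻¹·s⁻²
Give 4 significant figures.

1.073 × 10^43 kg

Length → mass via c²/G.
7.97 × 10^15 m × (c²/G) = 1.073 × 10^43 kg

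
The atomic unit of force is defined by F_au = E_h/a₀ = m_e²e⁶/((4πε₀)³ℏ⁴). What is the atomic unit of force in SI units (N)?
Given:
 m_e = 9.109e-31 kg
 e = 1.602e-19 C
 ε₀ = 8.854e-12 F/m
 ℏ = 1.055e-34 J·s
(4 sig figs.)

F_au = E_h/a₀ = m_e²e⁶/((4πε₀)³ℏ⁴)
E_h = 4.354e-18 J
a₀ = 5.297e-11 m
E_h/a₀ = 8.220e-8 N

8.220e-8 N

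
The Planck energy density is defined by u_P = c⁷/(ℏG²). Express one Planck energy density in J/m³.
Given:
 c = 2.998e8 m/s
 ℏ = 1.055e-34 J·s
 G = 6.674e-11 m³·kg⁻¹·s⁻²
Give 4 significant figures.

u_P = c⁷/(ℏG²)
  = 2.177e59 / 4.699e-55
  = 4.632e113 J/m³

4.632e113 J/m³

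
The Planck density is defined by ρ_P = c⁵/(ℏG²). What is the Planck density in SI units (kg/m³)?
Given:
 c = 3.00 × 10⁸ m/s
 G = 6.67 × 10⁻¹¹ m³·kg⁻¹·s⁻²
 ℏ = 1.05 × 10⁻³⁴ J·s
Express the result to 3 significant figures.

5.20 × 10⁹⁶ kg/m³

ρ_P = c⁵/(ℏG²)
  = 2.43 × 10⁴² / 4.67 × 10⁻⁵⁵
  = 5.20 × 10⁹⁶ kg/m³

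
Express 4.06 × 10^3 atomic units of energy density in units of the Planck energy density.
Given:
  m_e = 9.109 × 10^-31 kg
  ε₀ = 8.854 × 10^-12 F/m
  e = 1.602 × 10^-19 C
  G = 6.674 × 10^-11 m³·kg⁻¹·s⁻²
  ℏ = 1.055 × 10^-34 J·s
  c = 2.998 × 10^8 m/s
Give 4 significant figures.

atomic unit of energy density: u_au = E_h/a₀³ = m_e⁴e¹⁰/((4πε₀)⁵ℏ⁸) = 2.929 × 10^13 J/m³
Planck energy density: u_P = c⁷/(ℏG²) = 4.632 × 10^113 J/m³
4.06 × 10^3 × 2.929 × 10^13 / 4.632 × 10^113 = 2.567 × 10^-97

2.567 × 10^-97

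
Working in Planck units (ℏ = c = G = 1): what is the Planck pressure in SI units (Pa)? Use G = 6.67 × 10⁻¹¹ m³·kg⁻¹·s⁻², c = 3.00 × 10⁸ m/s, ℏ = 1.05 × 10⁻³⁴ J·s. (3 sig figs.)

4.68 × 10¹¹³ Pa

From ℏ = c = G = 1 the pressure scale is p_P = c⁷/(ℏG²).
  = 2.19 × 10⁵⁹ / 4.67 × 10⁻⁵⁵
  = 4.68 × 10¹¹³ Pa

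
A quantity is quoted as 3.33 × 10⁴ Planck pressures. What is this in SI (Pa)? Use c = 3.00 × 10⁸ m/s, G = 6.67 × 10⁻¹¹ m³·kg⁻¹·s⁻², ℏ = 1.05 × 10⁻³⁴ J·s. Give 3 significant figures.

One Planck pressure: p_P = c⁷/(ℏG²) = 4.68 × 10¹¹³ Pa.
3.33 × 10⁴ × 4.68 × 10¹¹³ Pa = 1.56 × 10¹¹⁸ Pa

1.56 × 10¹¹⁸ Pa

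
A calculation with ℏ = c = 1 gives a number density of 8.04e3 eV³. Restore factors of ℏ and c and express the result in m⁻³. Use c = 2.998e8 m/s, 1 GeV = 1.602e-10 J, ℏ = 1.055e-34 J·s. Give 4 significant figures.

Number density is [L]⁻³ = [E]³/(ℏc)³.
1 GeV³ → 1/(ℏc)³ × (1 GeV in J)³ = 1.299e47 m⁻³.
Convert the energy scale: 8.04e3 eV³ = 8.04e-24 GeV³.
Result: 8.04e-24 × 1.299e47 = 1.045e24 m⁻³.

1.045e24 m⁻³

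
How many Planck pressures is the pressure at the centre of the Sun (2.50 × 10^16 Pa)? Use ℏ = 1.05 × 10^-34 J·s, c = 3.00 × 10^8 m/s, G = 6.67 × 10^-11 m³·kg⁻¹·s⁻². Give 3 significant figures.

Planck pressure: p_P = c⁷/(ℏG²) = 4.68 × 10^113 Pa.
2.50 × 10^16 / 4.68 × 10^113 = 5.34 × 10^-98

5.34 × 10^-98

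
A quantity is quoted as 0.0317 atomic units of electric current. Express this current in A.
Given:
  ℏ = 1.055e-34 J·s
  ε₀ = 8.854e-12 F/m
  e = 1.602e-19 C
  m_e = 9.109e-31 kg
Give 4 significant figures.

One atomic unit of electric current: I_au = e E_h/ℏ = m_e e⁵/((4πε₀)²ℏ³) = 6.612e-3 A.
0.0317 × 6.612e-3 A = 2.096e-4 A

2.096e-4 A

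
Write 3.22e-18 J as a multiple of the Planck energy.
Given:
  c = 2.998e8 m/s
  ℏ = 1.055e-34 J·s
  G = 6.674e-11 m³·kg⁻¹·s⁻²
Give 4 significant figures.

Planck energy: E_P = √(ℏc⁵/G) = 1.957e9 J.
3.22e-18 / 1.957e9 = 1.646e-27

1.646e-27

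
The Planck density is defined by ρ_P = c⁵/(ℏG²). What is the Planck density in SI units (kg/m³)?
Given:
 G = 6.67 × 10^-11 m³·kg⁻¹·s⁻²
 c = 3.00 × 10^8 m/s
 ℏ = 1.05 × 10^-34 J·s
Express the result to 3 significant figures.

ρ_P = c⁵/(ℏG²)
  = 2.43 × 10^42 / 4.67 × 10^-55
  = 5.20 × 10^96 kg/m³

5.20 × 10^96 kg/m³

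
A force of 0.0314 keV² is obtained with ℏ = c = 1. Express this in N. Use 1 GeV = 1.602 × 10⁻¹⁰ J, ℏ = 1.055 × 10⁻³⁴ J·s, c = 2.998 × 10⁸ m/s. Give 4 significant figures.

Force is [E]/[L] = [E]²/(ℏc); restore (ℏc)⁻¹.
1 GeV² → 1/(ℏc) × (1 GeV in J)² = 8.114 × 10⁵ N.
Convert the energy scale: 0.0314 keV² = 3.14 × 10⁻¹⁴ GeV².
Result: 3.14 × 10⁻¹⁴ × 8.114 × 10⁵ = 2.548 × 10⁻⁸ N.

2.548 × 10⁻⁸ N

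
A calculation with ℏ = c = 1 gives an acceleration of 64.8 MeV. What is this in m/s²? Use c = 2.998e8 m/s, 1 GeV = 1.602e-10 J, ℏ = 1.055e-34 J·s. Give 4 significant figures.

2.950e31 m/s²

Acceleration is [L]/[T]² = c·[E]/ℏ.
1 GeV → c/ℏ × (1 GeV in J) = 4.552e32 m/s².
Convert the energy scale: 64.8 MeV = 0.0648 GeV.
Result: 0.0648 × 4.552e32 = 2.950e31 m/s².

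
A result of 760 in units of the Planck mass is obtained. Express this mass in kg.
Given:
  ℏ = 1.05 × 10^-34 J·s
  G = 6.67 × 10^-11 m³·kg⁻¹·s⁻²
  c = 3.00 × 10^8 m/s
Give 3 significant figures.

1.65 × 10^-5 kg

One Planck mass: m_P = √(ℏc/G) = 2.17 × 10^-8 kg.
760 × 2.17 × 10^-8 kg = 1.65 × 10^-5 kg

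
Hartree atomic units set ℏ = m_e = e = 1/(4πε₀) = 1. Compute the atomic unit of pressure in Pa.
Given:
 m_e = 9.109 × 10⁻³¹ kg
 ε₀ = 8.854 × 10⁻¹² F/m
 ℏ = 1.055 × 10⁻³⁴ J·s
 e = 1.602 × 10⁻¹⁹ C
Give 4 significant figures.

2.929 × 10¹³ Pa

Dimensional analysis gives P_au = E_h/a₀³ = m_e⁴e¹⁰/((4πε₀)⁵ℏ⁸).
E_h = 4.354 × 10⁻¹⁸ J
a₀ = 5.297 × 10⁻¹¹ m
E_h/a₀³ = 2.929 × 10¹³ Pa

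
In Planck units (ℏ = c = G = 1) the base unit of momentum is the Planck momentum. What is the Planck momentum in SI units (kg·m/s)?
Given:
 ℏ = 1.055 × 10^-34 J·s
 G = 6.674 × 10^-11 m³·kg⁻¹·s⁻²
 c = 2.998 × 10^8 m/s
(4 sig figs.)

p_P = √(ℏc³/G)
  = √(42.60)
  = 6.527 kg·m/s

6.527 kg·m/s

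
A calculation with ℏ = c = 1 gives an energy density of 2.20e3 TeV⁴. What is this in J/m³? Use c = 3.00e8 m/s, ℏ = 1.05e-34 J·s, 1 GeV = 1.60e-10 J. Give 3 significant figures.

[E]/[L]³ = [E]⁴/(ℏc)³; restore (ℏc)⁻³.
1 GeV⁴ → 1/(ℏc)³ × (1 GeV in J)⁴ = 2.10e37 J/m³.
Convert the energy scale: 2.20e3 TeV⁴ = 2.20e15 GeV⁴.
Result: 2.20e15 × 2.10e37 = 4.61e52 J/m³.

4.61e52 J/m³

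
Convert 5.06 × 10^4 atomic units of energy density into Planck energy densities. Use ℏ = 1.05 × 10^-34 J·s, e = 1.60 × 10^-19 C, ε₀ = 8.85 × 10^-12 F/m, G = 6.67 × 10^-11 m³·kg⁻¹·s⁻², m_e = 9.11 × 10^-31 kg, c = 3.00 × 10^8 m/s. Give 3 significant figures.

atomic unit of energy density: u_au = E_h/a₀³ = m_e⁴e¹⁰/((4πε₀)⁵ℏ⁸) = 3.01 × 10^13 J/m³
Planck energy density: u_P = c⁷/(ℏG²) = 4.68 × 10^113 J/m³
5.06 × 10^4 × 3.01 × 10^13 / 4.68 × 10^113 = 3.26 × 10^-96

3.26 × 10^-96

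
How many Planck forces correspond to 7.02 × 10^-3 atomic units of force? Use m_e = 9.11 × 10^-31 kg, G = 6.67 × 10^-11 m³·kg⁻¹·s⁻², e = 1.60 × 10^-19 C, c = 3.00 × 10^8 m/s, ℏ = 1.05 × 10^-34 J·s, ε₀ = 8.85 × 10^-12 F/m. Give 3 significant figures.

4.81 × 10^-54

atomic unit of force: F_au = E_h/a₀ = m_e²e⁶/((4πε₀)³ℏ⁴) = 8.33 × 10^-8 N
Planck force: F_P = c⁴/G = 1.21 × 10^44 N
7.02 × 10^-3 × 8.33 × 10^-8 / 1.21 × 10^44 = 4.81 × 10^-54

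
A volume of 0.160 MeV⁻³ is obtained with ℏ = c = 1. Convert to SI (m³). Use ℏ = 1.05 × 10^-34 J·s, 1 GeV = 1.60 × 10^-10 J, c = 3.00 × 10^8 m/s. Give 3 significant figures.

1.22 × 10^-39 m³

Volume is [L]³ = [E]⁻³·(ℏc)³.
1 GeV⁻³ → (ℏc)³ × (1 GeV in J)⁻³ = 7.63 × 10^-48 m³.
Convert the energy scale: 0.160 MeV⁻³ = 1.60 × 10^8 GeV⁻³.
Result: 1.60 × 10^8 × 7.63 × 10^-48 = 1.22 × 10^-39 m³.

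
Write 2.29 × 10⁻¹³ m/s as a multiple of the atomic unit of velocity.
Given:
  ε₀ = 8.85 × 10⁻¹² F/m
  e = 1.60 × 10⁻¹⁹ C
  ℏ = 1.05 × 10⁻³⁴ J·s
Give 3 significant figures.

atomic unit of velocity: v_au = e²/(4πε₀ℏ) = 2.19 × 10⁶ m/s.
2.29 × 10⁻¹³ / 2.19 × 10⁶ = 1.04 × 10⁻¹⁹

1.04 × 10⁻¹⁹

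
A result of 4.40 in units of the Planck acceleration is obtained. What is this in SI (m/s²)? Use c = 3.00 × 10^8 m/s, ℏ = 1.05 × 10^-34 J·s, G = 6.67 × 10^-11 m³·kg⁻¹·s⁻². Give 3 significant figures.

One Planck acceleration: a_P = √(c⁷/(ℏG)) = 5.59 × 10^51 m/s².
4.40 × 5.59 × 10^51 m/s² = 2.46 × 10^52 m/s²

2.46 × 10^52 m/s²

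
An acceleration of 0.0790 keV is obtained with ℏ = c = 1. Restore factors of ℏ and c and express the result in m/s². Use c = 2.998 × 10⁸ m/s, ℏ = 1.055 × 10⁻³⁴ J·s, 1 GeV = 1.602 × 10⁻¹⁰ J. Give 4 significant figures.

3.596 × 10²⁵ m/s²

Acceleration is [L]/[T]² = c·[E]/ℏ.
1 GeV → c/ℏ × (1 GeV in J) = 4.552 × 10³² m/s².
Convert the energy scale: 0.0790 keV = 7.90 × 10⁻⁸ GeV.
Result: 7.90 × 10⁻⁸ × 4.552 × 10³² = 3.596 × 10²⁵ m/s².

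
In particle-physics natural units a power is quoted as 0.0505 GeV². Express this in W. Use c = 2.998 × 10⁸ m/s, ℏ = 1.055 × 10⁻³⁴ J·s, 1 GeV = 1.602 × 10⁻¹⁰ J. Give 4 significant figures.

Power is [E]/[T] = [E]²/ℏ.
1 GeV² → 1/ℏ × (1 GeV in J)² = 2.433 × 10¹⁴ W.
Result: 0.0505 × 2.433 × 10¹⁴ = 1.228 × 10¹³ W.

1.228 × 10¹³ W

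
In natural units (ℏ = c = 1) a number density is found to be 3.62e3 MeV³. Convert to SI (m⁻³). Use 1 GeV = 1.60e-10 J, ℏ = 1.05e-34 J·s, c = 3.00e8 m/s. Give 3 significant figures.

Number density is [L]⁻³ = [E]³/(ℏc)³.
1 GeV³ → 1/(ℏc)³ × (1 GeV in J)³ = 1.31e47 m⁻³.
Convert the energy scale: 3.62e3 MeV³ = 3.62e-6 GeV³.
Result: 3.62e-6 × 1.31e47 = 4.74e41 m⁻³.

4.74e41 m⁻³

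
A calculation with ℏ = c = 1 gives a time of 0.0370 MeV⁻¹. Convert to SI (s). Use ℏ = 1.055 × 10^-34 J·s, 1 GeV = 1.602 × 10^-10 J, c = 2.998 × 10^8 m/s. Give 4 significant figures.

A time is [E]⁻¹ in ℏ=c=1; restore one factor of ℏ.
1 GeV⁻¹ → ℏ × (1 GeV in J)⁻¹ = 6.586 × 10^-25 s.
Convert the energy scale: 0.0370 MeV⁻¹ = 37 GeV⁻¹.
Result: 37 × 6.586 × 10^-25 = 2.437 × 10^-23 s.

2.437 × 10^-23 s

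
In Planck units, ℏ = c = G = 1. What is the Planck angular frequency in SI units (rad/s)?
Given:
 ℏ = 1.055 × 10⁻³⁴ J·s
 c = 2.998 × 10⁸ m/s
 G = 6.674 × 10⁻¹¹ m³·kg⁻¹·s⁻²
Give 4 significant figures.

The unique combination of the constants set to 1 with dimensions of angular frequency is ω_P = √(c⁵/(ℏG)).
  = √(3.440 × 10⁸⁶)
  = 1.855 × 10⁴³ rad/s

1.855 × 10⁴³ rad/s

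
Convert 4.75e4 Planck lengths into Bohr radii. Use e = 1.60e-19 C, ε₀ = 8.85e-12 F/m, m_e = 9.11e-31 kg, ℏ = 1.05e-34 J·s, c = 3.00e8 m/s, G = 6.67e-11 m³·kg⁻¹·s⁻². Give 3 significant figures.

Planck length: ℓ_P = √(ℏG/c³) = 1.61e-35 m
Bohr radius: a₀ = 4πε₀ℏ²/(m_e e²) = 5.26e-11 m
4.75e4 × 1.61e-35 / 5.26e-11 = 1.46e-20

1.46e-20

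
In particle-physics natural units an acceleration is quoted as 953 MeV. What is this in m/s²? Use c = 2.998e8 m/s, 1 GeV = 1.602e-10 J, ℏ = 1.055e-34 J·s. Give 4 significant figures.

Acceleration is [L]/[T]² = c·[E]/ℏ.
1 GeV → c/ℏ × (1 GeV in J) = 4.552e32 m/s².
Convert the energy scale: 953 MeV = 0.953 GeV.
Result: 0.953 × 4.552e32 = 4.338e32 m/s².

4.338e32 m/s²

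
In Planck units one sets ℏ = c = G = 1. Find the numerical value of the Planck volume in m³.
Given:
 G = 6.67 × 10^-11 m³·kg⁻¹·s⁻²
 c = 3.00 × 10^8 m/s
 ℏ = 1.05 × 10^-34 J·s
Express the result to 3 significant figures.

V_P = (ℏG/c³)^(3/2)
  = √(1.75 × 10^-209)
  = 4.18 × 10^-105 m³

4.18 × 10^-105 m³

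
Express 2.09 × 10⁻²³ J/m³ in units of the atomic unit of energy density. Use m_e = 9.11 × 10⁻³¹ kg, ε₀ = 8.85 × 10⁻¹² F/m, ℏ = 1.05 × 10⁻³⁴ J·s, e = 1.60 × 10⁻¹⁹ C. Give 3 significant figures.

atomic unit of energy density: u_au = E_h/a₀³ = m_e⁴e¹⁰/((4πε₀)⁵ℏ⁸) = 3.01 × 10¹³ J/m³.
2.09 × 10⁻²³ / 3.01 × 10¹³ = 6.94 × 10⁻³⁷

6.94 × 10⁻³⁷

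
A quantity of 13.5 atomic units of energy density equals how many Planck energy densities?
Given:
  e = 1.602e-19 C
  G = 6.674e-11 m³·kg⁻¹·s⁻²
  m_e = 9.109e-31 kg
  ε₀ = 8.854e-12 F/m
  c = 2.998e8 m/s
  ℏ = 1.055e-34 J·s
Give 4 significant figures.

atomic unit of energy density: u_au = E_h/a₀³ = m_e⁴e¹⁰/((4πε₀)⁵ℏ⁸) = 2.929e13 J/m³
Planck energy density: u_P = c⁷/(ℏG²) = 4.632e113 J/m³
13.5 × 2.929e13 / 4.632e113 = 8.536e-100

8.536e-100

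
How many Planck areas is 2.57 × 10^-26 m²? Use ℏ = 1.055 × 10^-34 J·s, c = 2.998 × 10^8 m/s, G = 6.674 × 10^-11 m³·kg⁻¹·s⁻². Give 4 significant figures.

Planck area: A_P = ℏG/c³ = 2.613 × 10^-70 m².
2.57 × 10^-26 / 2.613 × 10^-70 = 9.835 × 10^43

9.835 × 10^43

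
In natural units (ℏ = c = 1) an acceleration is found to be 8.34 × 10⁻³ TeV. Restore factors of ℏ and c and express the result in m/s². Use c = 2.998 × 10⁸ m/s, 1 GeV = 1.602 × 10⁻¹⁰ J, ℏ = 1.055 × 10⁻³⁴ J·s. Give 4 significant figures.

Acceleration is [L]/[T]² = c·[E]/ℏ.
1 GeV → c/ℏ × (1 GeV in J) = 4.552 × 10³² m/s².
Convert the energy scale: 8.34 × 10⁻³ TeV = 8.34 GeV.
Result: 8.34 × 4.552 × 10³² = 3.797 × 10³³ m/s².

3.797 × 10³³ m/s²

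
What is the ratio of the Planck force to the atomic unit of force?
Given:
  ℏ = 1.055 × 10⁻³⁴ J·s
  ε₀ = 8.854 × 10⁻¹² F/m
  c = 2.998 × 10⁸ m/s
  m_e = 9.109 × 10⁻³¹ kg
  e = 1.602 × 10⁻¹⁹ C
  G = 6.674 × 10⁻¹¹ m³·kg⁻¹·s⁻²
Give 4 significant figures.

Planck force: F_P = c⁴/G = 1.210 × 10⁴⁴ N
atomic unit of force: F_au = E_h/a₀ = m_e²e⁶/((4πε₀)³ℏ⁴) = 8.220 × 10⁻⁸ N
ratio = 1.210 × 10⁴⁴ / 8.220 × 10⁻⁸ = 1.473 × 10⁵¹

1.473 × 10⁵¹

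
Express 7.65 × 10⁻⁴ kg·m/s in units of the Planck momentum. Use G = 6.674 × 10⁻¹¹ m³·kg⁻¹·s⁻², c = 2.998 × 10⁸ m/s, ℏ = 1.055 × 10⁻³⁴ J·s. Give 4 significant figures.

Planck momentum: p_P = √(ℏc³/G) = 6.527 kg·m/s.
7.65 × 10⁻⁴ / 6.527 = 1.172 × 10⁻⁴

1.172 × 10⁻⁴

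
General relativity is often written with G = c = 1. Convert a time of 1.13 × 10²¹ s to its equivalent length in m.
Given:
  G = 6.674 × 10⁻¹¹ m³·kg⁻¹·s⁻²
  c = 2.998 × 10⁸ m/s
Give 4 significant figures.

3.388 × 10²⁹ m

Time → length via c.
1.13 × 10²¹ s × (c) = 3.388 × 10²⁹ m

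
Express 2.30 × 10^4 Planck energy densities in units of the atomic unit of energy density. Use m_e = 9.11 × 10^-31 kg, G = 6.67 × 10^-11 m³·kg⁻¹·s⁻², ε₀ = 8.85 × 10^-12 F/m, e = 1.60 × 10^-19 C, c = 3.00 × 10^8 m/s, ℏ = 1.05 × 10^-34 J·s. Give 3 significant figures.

Planck energy density: u_P = c⁷/(ℏG²) = 4.68 × 10^113 J/m³
atomic unit of energy density: u_au = E_h/a₀³ = m_e⁴e¹⁰/((4πε₀)⁵ℏ⁸) = 3.01 × 10^13 J/m³
2.30 × 10^4 × 4.68 × 10^113 / 3.01 × 10^13 = 3.57 × 10^104

3.57 × 10^104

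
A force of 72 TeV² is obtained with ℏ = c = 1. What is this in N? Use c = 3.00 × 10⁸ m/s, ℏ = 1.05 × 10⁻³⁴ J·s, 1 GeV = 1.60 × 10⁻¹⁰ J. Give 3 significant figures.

5.85 × 10¹³ N

Force is [E]/[L] = [E]²/(ℏc); restore (ℏc)⁻¹.
1 GeV² → 1/(ℏc) × (1 GeV in J)² = 8.13 × 10⁵ N.
Convert the energy scale: 72 TeV² = 7.20 × 10⁷ GeV².
Result: 7.20 × 10⁷ × 8.13 × 10⁵ = 5.85 × 10¹³ N.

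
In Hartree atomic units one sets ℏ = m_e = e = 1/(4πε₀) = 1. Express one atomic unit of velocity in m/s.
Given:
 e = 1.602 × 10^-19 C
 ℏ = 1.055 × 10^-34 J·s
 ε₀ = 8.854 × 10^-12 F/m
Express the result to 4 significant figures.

v_au = e²/(4πε₀ℏ)
  = 2.566 × 10^-38 / 1.174 × 10^-44
  = 2.186 × 10^6 m/s

2.186 × 10^6 m/s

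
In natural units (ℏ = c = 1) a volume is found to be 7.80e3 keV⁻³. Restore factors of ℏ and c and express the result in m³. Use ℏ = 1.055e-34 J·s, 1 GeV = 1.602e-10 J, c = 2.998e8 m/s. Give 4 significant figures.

6.003e-26 m³

Volume is [L]³ = [E]⁻³·(ℏc)³.
1 GeV⁻³ → (ℏc)³ × (1 GeV in J)⁻³ = 7.696e-48 m³.
Convert the energy scale: 7.80e3 keV⁻³ = 7.80e21 GeV⁻³.
Result: 7.80e21 × 7.696e-48 = 6.003e-26 m³.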